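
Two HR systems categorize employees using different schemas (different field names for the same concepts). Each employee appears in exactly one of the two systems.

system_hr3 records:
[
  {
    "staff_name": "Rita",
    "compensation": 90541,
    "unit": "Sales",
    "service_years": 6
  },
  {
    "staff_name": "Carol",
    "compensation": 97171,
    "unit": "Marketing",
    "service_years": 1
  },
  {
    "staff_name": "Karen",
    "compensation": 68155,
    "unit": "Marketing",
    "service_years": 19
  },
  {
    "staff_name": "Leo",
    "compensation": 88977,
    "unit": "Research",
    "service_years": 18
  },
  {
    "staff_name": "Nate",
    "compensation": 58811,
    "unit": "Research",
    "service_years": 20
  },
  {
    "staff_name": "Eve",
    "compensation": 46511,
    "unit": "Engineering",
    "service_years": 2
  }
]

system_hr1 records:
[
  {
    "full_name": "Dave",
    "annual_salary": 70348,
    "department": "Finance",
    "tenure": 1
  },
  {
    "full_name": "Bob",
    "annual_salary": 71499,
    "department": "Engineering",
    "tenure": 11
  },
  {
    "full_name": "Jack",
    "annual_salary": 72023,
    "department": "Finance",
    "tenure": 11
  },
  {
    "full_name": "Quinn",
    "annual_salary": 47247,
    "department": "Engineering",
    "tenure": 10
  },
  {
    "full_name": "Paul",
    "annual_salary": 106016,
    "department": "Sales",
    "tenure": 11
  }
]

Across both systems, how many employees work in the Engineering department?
3

Schema mapping: "unit" (system_hr3) = "department" (system_hr1) = department

Engineering employees in system_hr3: 1
Engineering employees in system_hr1: 2

Total in Engineering: 1 + 2 = 3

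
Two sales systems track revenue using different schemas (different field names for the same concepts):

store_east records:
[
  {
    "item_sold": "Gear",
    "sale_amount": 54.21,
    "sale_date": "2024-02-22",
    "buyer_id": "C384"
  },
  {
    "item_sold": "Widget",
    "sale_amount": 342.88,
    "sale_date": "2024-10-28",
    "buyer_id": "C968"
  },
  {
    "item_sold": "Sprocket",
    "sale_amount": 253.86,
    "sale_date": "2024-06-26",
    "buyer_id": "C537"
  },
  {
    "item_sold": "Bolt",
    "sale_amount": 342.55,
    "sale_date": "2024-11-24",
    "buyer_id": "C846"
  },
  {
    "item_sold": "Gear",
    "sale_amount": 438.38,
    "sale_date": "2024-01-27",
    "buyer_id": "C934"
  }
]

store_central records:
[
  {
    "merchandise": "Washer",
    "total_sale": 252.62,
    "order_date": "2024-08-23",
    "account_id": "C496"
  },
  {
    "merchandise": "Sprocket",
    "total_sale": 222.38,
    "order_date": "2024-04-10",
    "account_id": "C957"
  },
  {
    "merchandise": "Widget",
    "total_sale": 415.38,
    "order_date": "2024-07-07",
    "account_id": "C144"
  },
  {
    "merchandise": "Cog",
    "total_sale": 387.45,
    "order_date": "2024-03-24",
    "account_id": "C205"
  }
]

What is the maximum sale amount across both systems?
438.38

Reconcile: "sale_amount" (store_east) = "total_sale" (store_central) = sale amount

Maximum in store_east: 438.38
Maximum in store_central: 415.38

Overall maximum: max(438.38, 415.38) = 438.38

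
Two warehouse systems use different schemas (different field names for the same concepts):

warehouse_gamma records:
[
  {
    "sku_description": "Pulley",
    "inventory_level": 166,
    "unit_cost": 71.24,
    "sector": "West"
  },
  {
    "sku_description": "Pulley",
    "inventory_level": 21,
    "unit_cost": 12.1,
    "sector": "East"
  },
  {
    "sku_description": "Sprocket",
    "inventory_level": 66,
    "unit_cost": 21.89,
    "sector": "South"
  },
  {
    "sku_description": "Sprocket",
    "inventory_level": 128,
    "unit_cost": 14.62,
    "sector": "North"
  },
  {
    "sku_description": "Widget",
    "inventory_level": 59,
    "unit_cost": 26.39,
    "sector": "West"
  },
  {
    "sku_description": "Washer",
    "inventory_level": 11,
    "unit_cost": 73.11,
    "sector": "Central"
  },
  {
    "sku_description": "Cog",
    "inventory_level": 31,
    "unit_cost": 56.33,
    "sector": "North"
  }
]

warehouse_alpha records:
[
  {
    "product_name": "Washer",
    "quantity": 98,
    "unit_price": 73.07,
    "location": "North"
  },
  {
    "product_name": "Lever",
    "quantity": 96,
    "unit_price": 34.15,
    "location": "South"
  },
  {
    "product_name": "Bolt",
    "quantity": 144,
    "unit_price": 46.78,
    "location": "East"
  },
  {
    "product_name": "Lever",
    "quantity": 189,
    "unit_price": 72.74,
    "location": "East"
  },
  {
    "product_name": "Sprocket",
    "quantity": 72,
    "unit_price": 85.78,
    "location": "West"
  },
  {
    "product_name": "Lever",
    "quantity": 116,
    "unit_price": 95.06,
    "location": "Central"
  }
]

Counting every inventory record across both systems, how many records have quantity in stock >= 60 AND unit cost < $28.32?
2

Schema mappings:
- "inventory_level" (warehouse_gamma) = "quantity" (warehouse_alpha) = quantity
- "unit_cost" (warehouse_gamma) = "unit_price" (warehouse_alpha) = unit cost

Records meeting both conditions in warehouse_gamma: 2
Records meeting both conditions in warehouse_alpha: 0

Total: 2 + 0 = 2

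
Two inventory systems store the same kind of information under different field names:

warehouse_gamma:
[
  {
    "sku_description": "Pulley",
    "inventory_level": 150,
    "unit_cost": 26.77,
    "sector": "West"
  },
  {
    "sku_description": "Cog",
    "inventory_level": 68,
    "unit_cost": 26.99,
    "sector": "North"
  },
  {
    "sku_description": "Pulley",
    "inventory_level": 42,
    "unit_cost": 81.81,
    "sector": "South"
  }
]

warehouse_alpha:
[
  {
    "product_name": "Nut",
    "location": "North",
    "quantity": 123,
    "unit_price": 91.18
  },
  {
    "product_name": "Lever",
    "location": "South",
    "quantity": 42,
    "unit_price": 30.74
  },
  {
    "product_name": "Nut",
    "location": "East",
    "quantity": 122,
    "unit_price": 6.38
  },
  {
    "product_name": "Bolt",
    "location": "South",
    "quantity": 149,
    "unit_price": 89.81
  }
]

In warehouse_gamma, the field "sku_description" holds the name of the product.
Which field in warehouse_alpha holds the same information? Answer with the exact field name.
product_name

In warehouse_gamma, "sku_description" holds the name of the product.
The fields in warehouse_alpha are: "product_name", "location", "quantity", "unit_price".
"product_name" is the match: the name refers to the same concept and its values are product-name strings (e.g. 'Bolt', 'Lever').
The other fields ("location", "quantity", "unit_price") hold different kinds of data.

So "sku_description" in warehouse_gamma corresponds to "product_name" in warehouse_alpha.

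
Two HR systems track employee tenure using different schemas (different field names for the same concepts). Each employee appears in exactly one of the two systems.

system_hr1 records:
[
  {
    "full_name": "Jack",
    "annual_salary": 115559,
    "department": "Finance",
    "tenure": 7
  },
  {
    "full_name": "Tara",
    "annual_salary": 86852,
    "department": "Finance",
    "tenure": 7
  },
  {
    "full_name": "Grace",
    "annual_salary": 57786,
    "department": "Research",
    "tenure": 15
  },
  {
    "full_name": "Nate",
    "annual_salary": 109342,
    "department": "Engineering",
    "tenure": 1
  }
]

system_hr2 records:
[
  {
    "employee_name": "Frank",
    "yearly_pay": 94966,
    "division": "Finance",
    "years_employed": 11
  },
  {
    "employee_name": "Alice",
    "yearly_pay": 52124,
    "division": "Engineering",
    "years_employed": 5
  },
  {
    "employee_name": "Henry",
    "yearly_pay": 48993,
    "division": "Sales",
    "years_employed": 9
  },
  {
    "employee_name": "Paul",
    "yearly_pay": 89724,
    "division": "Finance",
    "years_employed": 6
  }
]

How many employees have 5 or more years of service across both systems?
7

Reconcile schemas: "tenure" (system_hr1) = "years_employed" (system_hr2) = years of service

From system_hr1: 3 employees with >= 5 years
From system_hr2: 4 employees with >= 5 years

Total: 3 + 4 = 7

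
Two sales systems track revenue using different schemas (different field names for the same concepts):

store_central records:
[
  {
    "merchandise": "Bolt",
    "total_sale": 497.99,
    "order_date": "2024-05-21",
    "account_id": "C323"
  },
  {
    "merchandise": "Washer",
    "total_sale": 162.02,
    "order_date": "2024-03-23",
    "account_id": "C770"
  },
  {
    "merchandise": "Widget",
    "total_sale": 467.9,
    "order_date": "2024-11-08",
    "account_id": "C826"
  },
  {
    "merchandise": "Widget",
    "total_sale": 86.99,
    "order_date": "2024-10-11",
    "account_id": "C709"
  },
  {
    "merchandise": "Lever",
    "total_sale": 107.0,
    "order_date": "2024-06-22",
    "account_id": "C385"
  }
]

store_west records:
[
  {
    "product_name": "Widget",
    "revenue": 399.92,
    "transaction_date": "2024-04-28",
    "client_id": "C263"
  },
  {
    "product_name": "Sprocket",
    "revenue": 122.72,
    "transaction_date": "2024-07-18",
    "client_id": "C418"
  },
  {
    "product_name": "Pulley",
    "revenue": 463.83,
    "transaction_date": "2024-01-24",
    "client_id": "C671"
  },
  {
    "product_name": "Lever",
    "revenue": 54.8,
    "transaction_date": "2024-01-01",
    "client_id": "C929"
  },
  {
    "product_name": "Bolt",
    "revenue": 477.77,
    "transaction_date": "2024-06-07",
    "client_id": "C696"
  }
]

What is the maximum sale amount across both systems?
497.99

Reconcile: "total_sale" (store_central) = "revenue" (store_west) = sale amount

Maximum in store_central: 497.99
Maximum in store_west: 477.77

Overall maximum: max(497.99, 477.77) = 497.99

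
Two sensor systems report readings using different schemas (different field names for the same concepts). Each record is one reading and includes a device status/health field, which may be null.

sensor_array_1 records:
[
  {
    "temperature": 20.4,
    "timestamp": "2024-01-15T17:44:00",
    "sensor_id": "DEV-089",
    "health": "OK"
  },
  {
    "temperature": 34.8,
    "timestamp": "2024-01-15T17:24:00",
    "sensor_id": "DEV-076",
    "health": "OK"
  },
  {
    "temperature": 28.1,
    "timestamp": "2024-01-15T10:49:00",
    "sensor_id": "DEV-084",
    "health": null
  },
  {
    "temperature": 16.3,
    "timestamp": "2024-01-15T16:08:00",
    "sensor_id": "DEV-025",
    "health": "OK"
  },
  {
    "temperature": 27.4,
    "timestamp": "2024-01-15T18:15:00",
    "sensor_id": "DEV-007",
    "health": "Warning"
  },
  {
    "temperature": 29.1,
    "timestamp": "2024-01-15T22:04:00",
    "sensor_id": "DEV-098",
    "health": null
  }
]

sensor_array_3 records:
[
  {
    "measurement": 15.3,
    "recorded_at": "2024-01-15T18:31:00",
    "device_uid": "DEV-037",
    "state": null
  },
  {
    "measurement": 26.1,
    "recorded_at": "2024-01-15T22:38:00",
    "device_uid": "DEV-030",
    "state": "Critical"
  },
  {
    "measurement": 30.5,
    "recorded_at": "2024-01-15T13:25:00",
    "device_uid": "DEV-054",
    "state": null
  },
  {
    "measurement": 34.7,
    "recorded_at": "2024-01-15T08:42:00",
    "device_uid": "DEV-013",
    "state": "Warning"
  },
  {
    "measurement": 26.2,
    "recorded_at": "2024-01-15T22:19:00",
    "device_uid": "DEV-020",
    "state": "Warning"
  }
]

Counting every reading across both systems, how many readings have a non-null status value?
7

Schema mapping: "health" (sensor_array_1) = "state" (sensor_array_3) = status

Non-null in sensor_array_1: 4
Non-null in sensor_array_3: 3

Total non-null: 4 + 3 = 7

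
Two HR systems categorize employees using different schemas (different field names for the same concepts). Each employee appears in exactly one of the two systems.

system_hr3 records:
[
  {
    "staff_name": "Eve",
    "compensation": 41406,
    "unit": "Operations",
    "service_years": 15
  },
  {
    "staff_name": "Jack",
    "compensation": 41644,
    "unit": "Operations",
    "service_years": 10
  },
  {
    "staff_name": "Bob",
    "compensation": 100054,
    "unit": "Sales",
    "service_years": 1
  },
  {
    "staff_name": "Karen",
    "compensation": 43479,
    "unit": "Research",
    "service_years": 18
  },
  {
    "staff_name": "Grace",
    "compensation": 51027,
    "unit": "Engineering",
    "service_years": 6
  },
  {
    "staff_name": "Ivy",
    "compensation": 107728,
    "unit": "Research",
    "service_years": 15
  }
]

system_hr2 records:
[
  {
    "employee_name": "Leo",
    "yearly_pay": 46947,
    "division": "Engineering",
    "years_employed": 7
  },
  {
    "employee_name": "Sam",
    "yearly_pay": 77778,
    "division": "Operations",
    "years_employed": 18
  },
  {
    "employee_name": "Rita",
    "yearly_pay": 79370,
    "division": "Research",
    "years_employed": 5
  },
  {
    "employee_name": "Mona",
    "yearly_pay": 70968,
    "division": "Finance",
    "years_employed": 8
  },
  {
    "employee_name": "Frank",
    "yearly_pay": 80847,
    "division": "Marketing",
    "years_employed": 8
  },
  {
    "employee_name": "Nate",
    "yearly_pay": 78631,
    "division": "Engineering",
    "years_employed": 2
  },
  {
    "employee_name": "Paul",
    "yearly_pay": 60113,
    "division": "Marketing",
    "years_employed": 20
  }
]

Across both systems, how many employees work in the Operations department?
3

Schema mapping: "unit" (system_hr3) = "division" (system_hr2) = department

Operations employees in system_hr3: 2
Operations employees in system_hr2: 1

Total in Operations: 2 + 1 = 3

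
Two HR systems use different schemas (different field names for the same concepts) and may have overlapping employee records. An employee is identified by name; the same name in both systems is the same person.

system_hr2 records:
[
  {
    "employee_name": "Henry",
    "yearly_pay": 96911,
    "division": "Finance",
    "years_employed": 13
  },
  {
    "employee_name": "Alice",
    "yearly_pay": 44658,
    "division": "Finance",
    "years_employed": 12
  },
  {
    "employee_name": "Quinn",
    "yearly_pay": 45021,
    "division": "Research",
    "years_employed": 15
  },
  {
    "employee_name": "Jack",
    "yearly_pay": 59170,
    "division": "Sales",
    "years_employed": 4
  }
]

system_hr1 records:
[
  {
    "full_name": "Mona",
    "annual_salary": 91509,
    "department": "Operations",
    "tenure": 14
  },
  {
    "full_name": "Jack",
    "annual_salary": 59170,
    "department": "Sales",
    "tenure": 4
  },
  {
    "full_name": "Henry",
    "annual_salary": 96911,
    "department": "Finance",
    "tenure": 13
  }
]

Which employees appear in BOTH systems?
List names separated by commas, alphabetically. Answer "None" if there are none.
Henry, Jack

Schema mapping: "employee_name" (system_hr2) = "full_name" (system_hr1) = employee name

Names in system_hr2: ['Alice', 'Henry', 'Jack', 'Quinn']
Names in system_hr1: ['Henry', 'Jack', 'Mona']

Intersection: ['Henry', 'Jack']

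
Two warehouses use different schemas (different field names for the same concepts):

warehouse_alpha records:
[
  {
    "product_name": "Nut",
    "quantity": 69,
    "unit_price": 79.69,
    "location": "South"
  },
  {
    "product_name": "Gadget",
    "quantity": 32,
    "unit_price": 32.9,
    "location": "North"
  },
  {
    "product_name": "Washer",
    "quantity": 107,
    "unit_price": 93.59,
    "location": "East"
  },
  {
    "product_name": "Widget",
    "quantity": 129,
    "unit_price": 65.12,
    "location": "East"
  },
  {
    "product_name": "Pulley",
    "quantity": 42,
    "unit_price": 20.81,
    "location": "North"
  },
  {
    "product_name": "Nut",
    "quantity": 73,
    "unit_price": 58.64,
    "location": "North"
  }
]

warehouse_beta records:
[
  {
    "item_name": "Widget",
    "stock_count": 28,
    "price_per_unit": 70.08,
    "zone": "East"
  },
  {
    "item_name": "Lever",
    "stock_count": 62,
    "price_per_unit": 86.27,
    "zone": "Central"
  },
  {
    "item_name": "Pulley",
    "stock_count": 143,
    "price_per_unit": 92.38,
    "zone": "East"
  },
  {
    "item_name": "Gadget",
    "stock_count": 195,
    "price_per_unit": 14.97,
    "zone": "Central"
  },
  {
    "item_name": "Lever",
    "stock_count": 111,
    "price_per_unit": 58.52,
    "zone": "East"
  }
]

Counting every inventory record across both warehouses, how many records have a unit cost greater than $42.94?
8

Schema mapping: "unit_price" (warehouse_alpha) = "price_per_unit" (warehouse_beta) = unit cost

Records > $42.94 in warehouse_alpha: 4
Records > $42.94 in warehouse_beta: 4

Total count: 4 + 4 = 8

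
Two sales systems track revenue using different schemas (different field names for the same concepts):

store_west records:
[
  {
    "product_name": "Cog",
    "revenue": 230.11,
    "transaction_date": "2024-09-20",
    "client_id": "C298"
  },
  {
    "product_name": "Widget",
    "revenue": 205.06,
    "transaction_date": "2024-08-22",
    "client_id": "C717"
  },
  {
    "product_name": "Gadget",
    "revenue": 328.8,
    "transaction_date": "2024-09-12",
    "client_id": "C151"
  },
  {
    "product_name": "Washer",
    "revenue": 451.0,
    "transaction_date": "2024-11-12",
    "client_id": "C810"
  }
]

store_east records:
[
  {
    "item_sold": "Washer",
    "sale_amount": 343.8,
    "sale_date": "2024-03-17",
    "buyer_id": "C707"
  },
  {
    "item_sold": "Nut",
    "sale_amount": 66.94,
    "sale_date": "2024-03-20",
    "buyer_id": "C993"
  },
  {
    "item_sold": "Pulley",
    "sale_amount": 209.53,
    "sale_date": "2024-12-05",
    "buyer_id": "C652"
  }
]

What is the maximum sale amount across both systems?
451.0

Reconcile: "revenue" (store_west) = "sale_amount" (store_east) = sale amount

Maximum in store_west: 451.0
Maximum in store_east: 343.8

Overall maximum: max(451.0, 343.8) = 451.0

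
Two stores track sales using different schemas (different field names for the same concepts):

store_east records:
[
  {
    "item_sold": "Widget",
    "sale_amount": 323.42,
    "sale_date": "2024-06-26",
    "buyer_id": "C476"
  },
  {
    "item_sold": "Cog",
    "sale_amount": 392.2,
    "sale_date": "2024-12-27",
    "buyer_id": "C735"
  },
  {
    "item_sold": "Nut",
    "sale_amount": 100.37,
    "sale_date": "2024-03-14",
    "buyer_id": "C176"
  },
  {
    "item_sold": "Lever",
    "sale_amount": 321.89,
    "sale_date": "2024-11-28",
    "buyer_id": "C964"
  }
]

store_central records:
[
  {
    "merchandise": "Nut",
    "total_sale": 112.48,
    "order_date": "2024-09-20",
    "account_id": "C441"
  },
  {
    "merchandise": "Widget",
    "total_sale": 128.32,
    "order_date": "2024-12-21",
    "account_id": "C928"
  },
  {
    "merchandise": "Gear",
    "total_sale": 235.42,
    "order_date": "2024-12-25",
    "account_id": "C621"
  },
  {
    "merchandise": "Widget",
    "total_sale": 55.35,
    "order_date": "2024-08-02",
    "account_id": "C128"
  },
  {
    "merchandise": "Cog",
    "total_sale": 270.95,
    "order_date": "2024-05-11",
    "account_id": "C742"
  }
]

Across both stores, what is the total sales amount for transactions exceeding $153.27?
1543.88

Schema mapping: "sale_amount" (store_east) = "total_sale" (store_central) = sale amount

Sum of sales > $153.27 in store_east: 1037.51
Sum of sales > $153.27 in store_central: 506.37

Total: 1037.51 + 506.37 = 1543.88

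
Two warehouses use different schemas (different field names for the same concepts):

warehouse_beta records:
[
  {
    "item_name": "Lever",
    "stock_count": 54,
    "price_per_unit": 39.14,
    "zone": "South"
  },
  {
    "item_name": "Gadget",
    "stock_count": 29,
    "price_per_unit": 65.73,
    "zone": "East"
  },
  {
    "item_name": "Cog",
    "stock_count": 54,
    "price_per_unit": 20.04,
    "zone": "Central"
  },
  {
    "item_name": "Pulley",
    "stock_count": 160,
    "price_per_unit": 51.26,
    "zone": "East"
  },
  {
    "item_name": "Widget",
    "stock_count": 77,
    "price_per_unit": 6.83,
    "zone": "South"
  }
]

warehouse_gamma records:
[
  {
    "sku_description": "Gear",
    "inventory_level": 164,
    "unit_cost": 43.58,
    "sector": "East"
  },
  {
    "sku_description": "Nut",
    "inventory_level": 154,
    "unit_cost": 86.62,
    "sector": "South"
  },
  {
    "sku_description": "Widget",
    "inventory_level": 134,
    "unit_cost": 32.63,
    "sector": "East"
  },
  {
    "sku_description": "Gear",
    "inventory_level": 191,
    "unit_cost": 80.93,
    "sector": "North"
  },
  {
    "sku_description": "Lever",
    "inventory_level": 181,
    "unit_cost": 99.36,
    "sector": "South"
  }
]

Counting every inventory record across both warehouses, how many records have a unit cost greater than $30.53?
8

Schema mapping: "price_per_unit" (warehouse_beta) = "unit_cost" (warehouse_gamma) = unit cost

Records > $30.53 in warehouse_beta: 3
Records > $30.53 in warehouse_gamma: 5

Total count: 3 + 5 = 8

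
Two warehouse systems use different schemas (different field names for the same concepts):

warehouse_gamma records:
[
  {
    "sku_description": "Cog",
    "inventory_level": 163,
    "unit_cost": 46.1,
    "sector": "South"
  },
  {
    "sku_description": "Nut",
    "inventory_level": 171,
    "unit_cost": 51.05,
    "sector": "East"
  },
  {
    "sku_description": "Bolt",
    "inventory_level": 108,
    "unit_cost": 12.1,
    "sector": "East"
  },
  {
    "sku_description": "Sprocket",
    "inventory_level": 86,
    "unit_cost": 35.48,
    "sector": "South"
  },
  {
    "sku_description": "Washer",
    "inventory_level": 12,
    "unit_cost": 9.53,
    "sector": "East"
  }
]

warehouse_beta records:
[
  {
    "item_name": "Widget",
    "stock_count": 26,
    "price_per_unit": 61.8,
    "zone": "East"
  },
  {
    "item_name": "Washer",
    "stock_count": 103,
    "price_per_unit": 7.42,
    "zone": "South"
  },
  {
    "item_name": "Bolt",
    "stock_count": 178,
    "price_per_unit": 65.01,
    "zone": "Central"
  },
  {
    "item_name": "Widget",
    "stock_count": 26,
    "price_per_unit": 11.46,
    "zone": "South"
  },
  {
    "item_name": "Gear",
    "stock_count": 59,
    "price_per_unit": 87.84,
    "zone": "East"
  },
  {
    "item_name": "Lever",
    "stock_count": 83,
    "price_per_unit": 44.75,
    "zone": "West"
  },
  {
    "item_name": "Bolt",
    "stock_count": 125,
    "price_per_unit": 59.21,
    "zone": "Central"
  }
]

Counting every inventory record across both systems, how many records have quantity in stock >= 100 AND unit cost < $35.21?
2

Schema mappings:
- "inventory_level" (warehouse_gamma) = "stock_count" (warehouse_beta) = quantity
- "unit_cost" (warehouse_gamma) = "price_per_unit" (warehouse_beta) = unit cost

Records meeting both conditions in warehouse_gamma: 1
Records meeting both conditions in warehouse_beta: 1

Total: 1 + 1 = 2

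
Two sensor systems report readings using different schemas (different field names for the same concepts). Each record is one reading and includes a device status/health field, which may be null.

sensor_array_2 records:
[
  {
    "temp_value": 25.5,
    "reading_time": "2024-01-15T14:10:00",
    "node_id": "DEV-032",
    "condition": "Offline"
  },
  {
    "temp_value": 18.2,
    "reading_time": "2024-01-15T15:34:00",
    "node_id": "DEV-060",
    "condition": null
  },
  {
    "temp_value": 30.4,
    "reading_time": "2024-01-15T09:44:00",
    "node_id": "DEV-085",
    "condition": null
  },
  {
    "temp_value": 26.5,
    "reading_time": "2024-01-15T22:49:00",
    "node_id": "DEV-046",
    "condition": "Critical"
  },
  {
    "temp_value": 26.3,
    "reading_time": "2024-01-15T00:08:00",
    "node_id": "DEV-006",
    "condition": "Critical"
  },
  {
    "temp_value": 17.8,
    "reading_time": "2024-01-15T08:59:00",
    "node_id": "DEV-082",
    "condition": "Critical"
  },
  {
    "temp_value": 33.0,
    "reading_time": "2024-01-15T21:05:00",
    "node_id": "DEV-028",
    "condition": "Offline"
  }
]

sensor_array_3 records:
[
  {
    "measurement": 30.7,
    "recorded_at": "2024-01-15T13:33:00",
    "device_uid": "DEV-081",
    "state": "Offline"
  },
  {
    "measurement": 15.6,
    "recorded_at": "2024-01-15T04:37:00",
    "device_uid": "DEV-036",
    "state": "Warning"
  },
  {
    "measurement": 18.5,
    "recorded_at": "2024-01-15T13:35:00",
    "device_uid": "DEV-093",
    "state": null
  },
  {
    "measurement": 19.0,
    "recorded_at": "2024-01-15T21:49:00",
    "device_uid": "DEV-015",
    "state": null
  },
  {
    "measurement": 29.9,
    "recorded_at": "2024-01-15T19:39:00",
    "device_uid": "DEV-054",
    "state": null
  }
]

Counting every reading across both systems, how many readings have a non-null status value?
7

Schema mapping: "condition" (sensor_array_2) = "state" (sensor_array_3) = status

Non-null in sensor_array_2: 5
Non-null in sensor_array_3: 2

Total non-null: 5 + 2 = 7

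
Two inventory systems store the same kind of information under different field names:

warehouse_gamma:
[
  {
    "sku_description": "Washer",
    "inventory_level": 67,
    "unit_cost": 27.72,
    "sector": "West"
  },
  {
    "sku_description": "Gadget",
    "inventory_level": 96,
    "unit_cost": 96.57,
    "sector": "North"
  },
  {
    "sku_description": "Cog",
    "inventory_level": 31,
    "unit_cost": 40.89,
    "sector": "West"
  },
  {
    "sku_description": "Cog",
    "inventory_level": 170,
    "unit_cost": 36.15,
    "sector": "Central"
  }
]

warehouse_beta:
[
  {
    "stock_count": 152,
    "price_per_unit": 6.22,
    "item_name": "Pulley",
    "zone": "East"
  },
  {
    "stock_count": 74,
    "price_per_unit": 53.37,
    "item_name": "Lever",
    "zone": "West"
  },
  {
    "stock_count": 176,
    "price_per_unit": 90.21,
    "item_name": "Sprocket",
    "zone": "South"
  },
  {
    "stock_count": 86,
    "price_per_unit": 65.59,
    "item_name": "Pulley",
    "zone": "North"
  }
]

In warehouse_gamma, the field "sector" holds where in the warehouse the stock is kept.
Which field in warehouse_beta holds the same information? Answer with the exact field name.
zone

In warehouse_gamma, "sector" holds where in the warehouse the stock is kept.
The fields in warehouse_beta are: "stock_count", "price_per_unit", "item_name", "zone".
"zone" is the match: the name refers to the same concept and its values are area labels (e.g. 'East', 'North').
The other fields ("stock_count", "price_per_unit", "item_name") hold different kinds of data.

So "sector" in warehouse_gamma corresponds to "zone" in warehouse_beta.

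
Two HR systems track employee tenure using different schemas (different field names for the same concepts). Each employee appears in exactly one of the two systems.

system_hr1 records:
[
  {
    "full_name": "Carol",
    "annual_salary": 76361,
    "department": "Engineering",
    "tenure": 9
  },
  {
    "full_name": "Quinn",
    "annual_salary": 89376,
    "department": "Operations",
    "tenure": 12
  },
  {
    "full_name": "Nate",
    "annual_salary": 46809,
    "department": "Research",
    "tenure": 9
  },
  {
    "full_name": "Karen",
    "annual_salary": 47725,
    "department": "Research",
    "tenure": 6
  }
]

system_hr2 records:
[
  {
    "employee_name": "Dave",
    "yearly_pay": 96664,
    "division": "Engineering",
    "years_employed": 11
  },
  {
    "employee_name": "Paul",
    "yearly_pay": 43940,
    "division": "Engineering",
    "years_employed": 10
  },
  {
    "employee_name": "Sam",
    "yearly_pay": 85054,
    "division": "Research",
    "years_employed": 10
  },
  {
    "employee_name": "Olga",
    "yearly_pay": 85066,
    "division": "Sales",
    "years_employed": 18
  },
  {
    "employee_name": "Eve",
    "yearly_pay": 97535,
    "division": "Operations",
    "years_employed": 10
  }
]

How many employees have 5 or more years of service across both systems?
9

Reconcile schemas: "tenure" (system_hr1) = "years_employed" (system_hr2) = years of service

From system_hr1: 4 employees with >= 5 years
From system_hr2: 5 employees with >= 5 years

Total: 4 + 5 = 9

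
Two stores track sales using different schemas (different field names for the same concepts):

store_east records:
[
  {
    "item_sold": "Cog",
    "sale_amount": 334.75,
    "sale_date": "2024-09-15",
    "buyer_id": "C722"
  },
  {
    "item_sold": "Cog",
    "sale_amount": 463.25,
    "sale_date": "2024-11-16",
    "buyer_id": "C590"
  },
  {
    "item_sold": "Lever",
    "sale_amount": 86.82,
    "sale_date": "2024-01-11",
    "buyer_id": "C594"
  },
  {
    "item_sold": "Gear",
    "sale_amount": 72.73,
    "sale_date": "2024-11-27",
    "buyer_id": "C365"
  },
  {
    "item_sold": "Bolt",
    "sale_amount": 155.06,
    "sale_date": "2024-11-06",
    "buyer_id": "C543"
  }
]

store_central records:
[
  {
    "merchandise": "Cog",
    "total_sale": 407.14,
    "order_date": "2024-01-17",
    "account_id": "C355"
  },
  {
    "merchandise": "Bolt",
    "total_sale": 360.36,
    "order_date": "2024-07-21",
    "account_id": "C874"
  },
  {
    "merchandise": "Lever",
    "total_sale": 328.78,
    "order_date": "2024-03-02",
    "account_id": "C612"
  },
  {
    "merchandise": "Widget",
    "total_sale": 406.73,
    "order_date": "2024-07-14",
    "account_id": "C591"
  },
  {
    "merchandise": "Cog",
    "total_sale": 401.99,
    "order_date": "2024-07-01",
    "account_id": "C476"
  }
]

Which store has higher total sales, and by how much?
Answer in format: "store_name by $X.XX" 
store_central by $792.39

Schema mapping: "sale_amount" (store_east) = "total_sale" (store_central) = sale amount

Total for store_east: 1112.61
Total for store_central: 1905.00

Difference: |1112.61 - 1905.00| = 792.39
store_central has higher sales by $792.39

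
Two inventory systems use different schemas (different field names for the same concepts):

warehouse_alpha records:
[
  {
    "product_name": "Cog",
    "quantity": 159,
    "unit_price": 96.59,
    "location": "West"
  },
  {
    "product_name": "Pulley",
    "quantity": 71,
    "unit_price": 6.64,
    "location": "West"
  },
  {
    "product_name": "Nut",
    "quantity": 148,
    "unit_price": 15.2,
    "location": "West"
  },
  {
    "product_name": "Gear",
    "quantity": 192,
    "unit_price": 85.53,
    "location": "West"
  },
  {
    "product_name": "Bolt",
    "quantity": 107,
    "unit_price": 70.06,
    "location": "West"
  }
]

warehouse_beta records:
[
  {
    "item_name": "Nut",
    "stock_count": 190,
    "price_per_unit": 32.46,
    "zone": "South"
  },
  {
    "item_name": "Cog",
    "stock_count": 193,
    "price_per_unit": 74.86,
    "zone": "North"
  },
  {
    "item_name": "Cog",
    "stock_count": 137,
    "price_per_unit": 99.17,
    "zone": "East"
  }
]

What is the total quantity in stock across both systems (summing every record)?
1197

To reconcile these schemas, identify the field holding the quantity in stock in each system:
1. In warehouse_alpha it is "quantity"
2. In warehouse_beta it is "stock_count"

From warehouse_alpha: 159 + 71 + 148 + 192 + 107 = 677
From warehouse_beta: 190 + 193 + 137 = 520

Total: 677 + 520 = 1197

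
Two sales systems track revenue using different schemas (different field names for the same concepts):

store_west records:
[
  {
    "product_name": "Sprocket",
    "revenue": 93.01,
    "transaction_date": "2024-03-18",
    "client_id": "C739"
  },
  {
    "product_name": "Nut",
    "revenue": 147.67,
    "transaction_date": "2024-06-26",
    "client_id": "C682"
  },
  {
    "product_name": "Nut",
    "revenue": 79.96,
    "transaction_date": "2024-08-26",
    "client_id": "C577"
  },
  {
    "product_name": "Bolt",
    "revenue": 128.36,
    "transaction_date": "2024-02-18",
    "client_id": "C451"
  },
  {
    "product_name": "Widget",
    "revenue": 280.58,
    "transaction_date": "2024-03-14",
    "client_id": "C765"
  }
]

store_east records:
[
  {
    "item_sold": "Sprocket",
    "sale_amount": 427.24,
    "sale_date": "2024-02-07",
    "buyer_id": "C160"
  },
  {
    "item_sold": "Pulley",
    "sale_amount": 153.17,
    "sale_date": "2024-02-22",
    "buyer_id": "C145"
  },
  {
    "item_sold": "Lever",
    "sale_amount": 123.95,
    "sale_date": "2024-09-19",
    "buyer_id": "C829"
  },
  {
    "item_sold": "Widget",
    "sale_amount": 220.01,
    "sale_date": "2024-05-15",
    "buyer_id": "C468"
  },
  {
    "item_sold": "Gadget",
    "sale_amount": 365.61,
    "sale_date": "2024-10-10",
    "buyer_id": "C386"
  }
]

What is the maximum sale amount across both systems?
427.24

Reconcile: "revenue" (store_west) = "sale_amount" (store_east) = sale amount

Maximum in store_west: 280.58
Maximum in store_east: 427.24

Overall maximum: max(280.58, 427.24) = 427.24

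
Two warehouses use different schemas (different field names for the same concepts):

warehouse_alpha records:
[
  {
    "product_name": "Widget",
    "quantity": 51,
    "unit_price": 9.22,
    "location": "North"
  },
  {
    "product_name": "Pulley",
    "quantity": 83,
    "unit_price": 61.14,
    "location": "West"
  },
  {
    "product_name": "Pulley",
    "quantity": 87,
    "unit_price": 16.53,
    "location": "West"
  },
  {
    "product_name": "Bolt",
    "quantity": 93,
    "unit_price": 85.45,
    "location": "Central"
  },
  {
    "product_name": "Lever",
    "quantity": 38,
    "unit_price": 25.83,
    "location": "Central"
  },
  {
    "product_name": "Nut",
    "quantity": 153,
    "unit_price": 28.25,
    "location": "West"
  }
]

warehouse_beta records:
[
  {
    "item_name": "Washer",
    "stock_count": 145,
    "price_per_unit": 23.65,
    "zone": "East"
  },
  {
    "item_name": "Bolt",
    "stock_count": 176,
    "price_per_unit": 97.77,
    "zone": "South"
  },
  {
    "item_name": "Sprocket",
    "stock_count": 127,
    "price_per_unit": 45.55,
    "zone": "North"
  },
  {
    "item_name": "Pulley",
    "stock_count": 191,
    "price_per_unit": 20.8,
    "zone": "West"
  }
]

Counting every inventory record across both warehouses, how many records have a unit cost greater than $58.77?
3

Schema mapping: "unit_price" (warehouse_alpha) = "price_per_unit" (warehouse_beta) = unit cost

Records > $58.77 in warehouse_alpha: 2
Records > $58.77 in warehouse_beta: 1

Total count: 2 + 1 = 3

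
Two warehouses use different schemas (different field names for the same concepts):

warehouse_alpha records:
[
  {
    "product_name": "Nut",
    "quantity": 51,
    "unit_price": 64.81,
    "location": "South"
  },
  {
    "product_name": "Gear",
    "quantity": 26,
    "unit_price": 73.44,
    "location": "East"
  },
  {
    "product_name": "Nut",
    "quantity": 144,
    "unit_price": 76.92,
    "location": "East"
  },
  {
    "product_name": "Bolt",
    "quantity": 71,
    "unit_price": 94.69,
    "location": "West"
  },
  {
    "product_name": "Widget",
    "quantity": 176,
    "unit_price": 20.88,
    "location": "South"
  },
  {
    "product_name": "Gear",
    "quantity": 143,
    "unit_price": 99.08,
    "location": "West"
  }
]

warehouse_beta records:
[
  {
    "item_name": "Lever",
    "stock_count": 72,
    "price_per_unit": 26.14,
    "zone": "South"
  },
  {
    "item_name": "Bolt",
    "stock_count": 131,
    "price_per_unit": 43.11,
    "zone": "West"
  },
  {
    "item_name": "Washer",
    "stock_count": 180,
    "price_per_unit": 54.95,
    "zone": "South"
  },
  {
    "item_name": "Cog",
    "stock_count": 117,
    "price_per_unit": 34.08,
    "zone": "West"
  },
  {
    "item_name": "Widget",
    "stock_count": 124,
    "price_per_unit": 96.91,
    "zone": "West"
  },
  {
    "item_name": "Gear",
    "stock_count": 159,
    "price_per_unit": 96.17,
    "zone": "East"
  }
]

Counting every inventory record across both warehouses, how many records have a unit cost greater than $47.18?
8

Schema mapping: "unit_price" (warehouse_alpha) = "price_per_unit" (warehouse_beta) = unit cost

Records > $47.18 in warehouse_alpha: 5
Records > $47.18 in warehouse_beta: 3

Total count: 5 + 3 = 8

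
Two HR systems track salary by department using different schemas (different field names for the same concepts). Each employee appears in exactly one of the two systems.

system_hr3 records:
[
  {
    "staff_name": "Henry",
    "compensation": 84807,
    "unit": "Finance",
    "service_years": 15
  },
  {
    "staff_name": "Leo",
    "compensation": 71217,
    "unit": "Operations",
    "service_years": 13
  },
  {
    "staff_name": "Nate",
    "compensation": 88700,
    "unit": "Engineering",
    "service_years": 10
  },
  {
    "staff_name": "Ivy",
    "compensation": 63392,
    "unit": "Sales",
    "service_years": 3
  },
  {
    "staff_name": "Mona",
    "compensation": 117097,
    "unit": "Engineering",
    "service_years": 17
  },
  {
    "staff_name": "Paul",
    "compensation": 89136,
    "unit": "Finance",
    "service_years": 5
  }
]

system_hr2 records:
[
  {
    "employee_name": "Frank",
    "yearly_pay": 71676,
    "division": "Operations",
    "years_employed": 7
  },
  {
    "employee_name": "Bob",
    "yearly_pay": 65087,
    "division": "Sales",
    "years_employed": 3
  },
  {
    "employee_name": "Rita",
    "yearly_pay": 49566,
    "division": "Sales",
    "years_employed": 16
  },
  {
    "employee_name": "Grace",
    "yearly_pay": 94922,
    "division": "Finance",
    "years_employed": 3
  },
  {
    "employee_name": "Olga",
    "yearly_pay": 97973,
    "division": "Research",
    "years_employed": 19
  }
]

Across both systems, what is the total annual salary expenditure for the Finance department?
268865

Schema mappings:
- "unit" (system_hr3) = "division" (system_hr2) = department
- "compensation" (system_hr3) = "yearly_pay" (system_hr2) = salary

Finance salaries from system_hr3: 173943
Finance salaries from system_hr2: 94922

Total: 173943 + 94922 = 268865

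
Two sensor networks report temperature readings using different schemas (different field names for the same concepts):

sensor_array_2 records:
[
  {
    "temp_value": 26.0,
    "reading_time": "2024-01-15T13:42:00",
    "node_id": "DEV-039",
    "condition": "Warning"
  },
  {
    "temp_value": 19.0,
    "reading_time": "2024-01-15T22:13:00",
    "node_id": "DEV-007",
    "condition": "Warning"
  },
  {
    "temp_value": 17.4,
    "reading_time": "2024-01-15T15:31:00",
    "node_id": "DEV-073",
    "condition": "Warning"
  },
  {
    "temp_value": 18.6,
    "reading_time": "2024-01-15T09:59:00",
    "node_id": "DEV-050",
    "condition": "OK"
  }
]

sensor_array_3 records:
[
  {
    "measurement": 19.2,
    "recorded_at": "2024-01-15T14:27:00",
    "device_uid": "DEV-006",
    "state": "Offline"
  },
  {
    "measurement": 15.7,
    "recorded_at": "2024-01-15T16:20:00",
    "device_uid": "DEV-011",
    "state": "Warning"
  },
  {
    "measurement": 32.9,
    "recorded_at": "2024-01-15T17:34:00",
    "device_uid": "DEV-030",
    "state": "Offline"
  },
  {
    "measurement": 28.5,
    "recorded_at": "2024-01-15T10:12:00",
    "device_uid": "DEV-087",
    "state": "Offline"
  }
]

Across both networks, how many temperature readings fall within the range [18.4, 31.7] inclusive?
5

Schema mapping: "temp_value" (sensor_array_2) = "measurement" (sensor_array_3) = temperature

Readings in [18.4, 31.7] from sensor_array_2: 3
Readings in [18.4, 31.7] from sensor_array_3: 2

Total count: 3 + 2 = 5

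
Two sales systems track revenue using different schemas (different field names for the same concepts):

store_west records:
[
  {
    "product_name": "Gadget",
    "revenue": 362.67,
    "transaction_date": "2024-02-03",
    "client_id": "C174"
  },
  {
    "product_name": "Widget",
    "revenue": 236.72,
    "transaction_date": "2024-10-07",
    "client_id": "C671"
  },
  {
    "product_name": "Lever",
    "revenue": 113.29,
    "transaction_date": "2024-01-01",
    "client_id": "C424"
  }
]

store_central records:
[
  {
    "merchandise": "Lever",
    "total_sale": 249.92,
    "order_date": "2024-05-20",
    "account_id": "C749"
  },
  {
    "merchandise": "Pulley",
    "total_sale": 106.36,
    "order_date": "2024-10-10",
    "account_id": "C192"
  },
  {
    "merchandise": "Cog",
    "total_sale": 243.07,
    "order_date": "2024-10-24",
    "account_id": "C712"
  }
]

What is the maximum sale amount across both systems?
362.67

Reconcile: "revenue" (store_west) = "total_sale" (store_central) = sale amount

Maximum in store_west: 362.67
Maximum in store_central: 249.92

Overall maximum: max(362.67, 249.92) = 362.67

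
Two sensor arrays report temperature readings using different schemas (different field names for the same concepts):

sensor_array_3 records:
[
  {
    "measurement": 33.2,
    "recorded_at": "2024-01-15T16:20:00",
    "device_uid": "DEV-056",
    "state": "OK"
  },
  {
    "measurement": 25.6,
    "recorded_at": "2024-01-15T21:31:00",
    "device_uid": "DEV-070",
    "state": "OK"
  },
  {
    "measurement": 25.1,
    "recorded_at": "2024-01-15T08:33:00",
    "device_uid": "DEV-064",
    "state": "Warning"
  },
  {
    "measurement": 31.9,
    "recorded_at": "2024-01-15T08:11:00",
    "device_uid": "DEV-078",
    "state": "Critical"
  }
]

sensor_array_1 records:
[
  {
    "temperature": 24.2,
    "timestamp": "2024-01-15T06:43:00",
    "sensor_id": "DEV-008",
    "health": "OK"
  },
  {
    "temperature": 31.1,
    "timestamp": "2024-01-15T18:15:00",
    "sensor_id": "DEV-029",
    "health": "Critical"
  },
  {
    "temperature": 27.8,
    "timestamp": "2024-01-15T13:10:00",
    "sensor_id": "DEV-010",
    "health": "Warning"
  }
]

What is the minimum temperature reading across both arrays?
24.2

Schema mapping: "measurement" (sensor_array_3) = "temperature" (sensor_array_1) = temperature reading

Minimum in sensor_array_3: 25.1
Minimum in sensor_array_1: 24.2

Overall minimum: min(25.1, 24.2) = 24.2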